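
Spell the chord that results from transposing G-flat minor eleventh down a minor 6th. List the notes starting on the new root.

B-flat D-flat F A-flat C E-flat

G-flat down a minor 6th → B-flat. New chord: B-flat minor eleventh.
B-flat — root
D-flat — minor 3rd
F — perfect 5th
A-flat — minor 7th
C — major 9th
E-flat — perfect 11th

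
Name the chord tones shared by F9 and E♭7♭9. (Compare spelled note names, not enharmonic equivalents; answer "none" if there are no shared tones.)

E♭, G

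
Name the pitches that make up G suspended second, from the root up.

G suspended second: suspended second on G.
Root: G
Major 2nd (2nd): A
Perfect 5th (5th): D

G, A, D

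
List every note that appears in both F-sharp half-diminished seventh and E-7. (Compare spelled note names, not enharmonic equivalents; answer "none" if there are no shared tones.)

E

F-sharp half-diminished seventh = F#, A, C, E.
E-7 = E, G, B, D.
Shared: E.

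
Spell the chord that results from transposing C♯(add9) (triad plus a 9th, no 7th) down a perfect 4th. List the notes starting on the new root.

G#  B#  D#  A#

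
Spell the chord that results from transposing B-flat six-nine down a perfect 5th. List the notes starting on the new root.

Bb down a perfect 5th → Eb. New chord: Eb six-nine.
Root: Eb
Major 3rd (3rd): G
Perfect 5th (5th): Bb
Major 6th (6th): C
Major 9th (9th): F

Eb – G – Bb – C – F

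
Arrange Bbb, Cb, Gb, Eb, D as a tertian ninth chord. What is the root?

Cb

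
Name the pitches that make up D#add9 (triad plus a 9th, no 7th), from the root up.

D#add9: added-ninth on D♯.
Root: D♯
Major 3rd (3rd): F𝄪
Perfect 5th (5th): A♯
Major 9th (9th): E♯

D♯, F𝄪, A♯, E♯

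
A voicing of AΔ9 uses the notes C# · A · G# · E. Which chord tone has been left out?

B

The full AΔ9 chord is A, C#, E, G#, B.
Comparing with the voicing, the major 9th (9th) — B — is absent.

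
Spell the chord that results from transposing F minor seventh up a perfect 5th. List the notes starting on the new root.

C  E-flat  G  B-flat

Transposed root: F → C (perfect 5th up). So we spell C minor seventh:
- root: C
- minor 3rd: E-flat
- perfect 5th: G
- minor 7th: B-flat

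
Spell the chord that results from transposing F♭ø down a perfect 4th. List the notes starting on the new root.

Cb, Ebb, Gbb, Bbb

Transposed root: Fb → Cb (perfect 4th down). So we spell Cb half-diminished seventh:
root → Cb
3rd (minor 3rd) → Ebb
5th (diminished 5th) → Gbb
7th (minor 7th) → Bbb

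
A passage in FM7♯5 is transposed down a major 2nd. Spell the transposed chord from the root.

Eb, G, B, D

Transposed root: F → Eb (major 2nd down). So we spell Eb augmented major seventh:
Root: Eb
Major 3rd (3rd): G
Augmented 5th (5th): B
Major 7th (7th): D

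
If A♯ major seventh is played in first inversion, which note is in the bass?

C##

A♯ major seventh in root position is A#–C##–E#–G##.
First inversion places the third in the bass, which is C##.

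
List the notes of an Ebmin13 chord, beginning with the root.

Root Eb, quality minor thirteenth:
- root: Eb
- minor 3rd: Gb
- perfect 5th: Bb
- minor 7th: Db
- major 9th: F
- perfect 11th: Ab
- major 13th: C

Eb, Gb, Bb, Db, F, Ab, C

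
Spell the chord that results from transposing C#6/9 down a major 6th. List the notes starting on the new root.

A major 6th down from C# is E, so the new chord is E six-nine.
root → E
3rd (major 3rd) → G#
5th (perfect 5th) → B
6th (major 6th) → C#
9th (major 9th) → F#

E, G#, B, C#, F#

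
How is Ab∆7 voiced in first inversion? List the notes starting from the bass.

Ab∆7 = Ab–C–Eb–G; first inversion → third (C) lowest.

C – Eb – G – Ab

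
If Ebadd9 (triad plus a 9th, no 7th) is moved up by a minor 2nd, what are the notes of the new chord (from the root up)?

A minor 2nd up from Eb is Fb, so the new chord is Fb added-ninth.
Fb — root
Ab — major 3rd
Cb — perfect 5th
Gb — major 9th

Fb  Ab  Cb  Gb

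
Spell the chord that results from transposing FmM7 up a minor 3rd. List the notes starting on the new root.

F up a minor 3rd → Ab. New chord: Ab minor-major seventh.
root → Ab
3rd (minor 3rd) → Cb
5th (perfect 5th) → Eb
7th (major 7th) → G

Ab, Cb, Eb, G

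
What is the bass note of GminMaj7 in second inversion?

D

GminMaj7 = G–Bb–D–F#. Second inversion → fifth in the bass = D.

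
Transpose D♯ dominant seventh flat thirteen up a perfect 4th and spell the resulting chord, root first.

D# up a perfect 4th → G#. New chord: G# dominant seventh flat thirteen.
root → G#
3rd (major 3rd) → B#
5th (perfect 5th) → D#
7th (minor 7th) → F#
13th (minor 13th) → E

G# – B# – D# – F# – E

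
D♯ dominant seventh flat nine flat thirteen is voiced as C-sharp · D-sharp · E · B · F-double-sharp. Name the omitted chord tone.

The full D♯ dominant seventh flat nine flat thirteen chord is D-sharp, F-double-sharp, A-sharp, C-sharp, E, B.
Comparing with the voicing, the perfect 5th (5th) — A-sharp — is absent.

A-sharp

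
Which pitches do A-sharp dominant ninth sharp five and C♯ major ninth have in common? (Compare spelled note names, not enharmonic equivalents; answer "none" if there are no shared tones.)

A-sharp dominant ninth sharp five: A-sharp C-double-sharp E-double-sharp G-sharp B-sharp
C♯ major ninth: C-sharp E-sharp G-sharp B-sharp D-sharp
Common to both → G-sharp, B-sharp.

G-sharp B-sharp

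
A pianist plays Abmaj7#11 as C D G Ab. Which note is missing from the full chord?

The full Abmaj7#11 chord is Ab, C, Eb, G, D.
Comparing with the voicing, the perfect 5th (5th) — Eb — is absent.

Eb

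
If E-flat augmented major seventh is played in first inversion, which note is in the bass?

E-flat augmented major seventh in root position is Eb–G–B–D.
First inversion places the third in the bass, which is G.

G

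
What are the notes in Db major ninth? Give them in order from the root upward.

Root Db, quality major ninth:
Db — root
F — major 3rd
Ab — perfect 5th
C — major 7th
Eb — major 9th

Db, F, Ab, C, Eb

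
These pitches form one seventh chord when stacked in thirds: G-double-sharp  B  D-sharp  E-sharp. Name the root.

E-sharp

Arranged so that each adjacent pair is a third by letter name: E-sharp – G-double-sharp – B – D-sharp.
The bottom of that stack, E-sharp, is the root (this is E-sharp dominant seventh flat five).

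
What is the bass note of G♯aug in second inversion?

D##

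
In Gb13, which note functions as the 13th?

Gb13 is built on Gb; its 13th is a major 13th above the root.
A sixth above G uses the letter E, and the major 13th above Gb is Eb.

Eb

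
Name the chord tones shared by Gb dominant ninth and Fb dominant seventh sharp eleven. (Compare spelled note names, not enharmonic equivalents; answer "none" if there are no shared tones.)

B-flat, F-flat, A-flat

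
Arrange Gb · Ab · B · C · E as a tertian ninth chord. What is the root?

Stacking in thirds gives Ab – C – E – Gb – B, so Ab is the root — Ab dominant seventh sharp nine sharp five.

Ab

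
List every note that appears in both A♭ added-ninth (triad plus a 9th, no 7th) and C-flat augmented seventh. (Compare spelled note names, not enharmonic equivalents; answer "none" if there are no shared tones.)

A♭ added-ninth = A-flat, C, E-flat, B-flat.
C-flat augmented seventh = C-flat, E-flat, G, B-double-flat.
Shared: E-flat.

E-flat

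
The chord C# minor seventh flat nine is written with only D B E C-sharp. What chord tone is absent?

G-sharp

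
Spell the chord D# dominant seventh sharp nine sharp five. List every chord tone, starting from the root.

D-sharp, F-double-sharp, A-double-sharp, C-sharp, E-double-sharp

Root D-sharp, quality dominant seventh sharp nine sharp five:
Root: D-sharp
Major 3rd (3rd): F-double-sharp
Augmented 5th (5th): A-double-sharp
Minor 7th (7th): C-sharp
Augmented 9th (9th): E-double-sharp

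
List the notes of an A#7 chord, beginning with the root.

A# C## E# G#

Root A#, quality dominant seventh:
root → A#
3rd (major 3rd) → C##
5th (perfect 5th) → E#
7th (minor 7th) → G#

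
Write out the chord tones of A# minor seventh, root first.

A# minor seventh: minor seventh on A-sharp.
Root: A-sharp
Minor 3rd (3rd): C-sharp
Perfect 5th (5th): E-sharp
Minor 7th (7th): G-sharp

A-sharp – C-sharp – E-sharp – G-sharp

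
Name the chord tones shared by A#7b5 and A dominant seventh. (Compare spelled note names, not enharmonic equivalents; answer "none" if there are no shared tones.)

E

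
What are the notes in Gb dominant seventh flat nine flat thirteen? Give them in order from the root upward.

G-flat  B-flat  D-flat  F-flat  A-double-flat  E-double-flat

Root G-flat, quality dominant seventh flat nine flat thirteen:
- root: G-flat
- major 3rd: B-flat
- perfect 5th: D-flat
- minor 7th: F-flat
- minor 9th: A-double-flat
- minor 13th: E-double-flat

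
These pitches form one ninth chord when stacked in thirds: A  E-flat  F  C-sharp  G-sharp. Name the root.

F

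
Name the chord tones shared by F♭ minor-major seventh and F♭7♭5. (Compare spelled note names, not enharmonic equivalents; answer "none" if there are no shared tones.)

Fb

F♭ minor-major seventh: Fb Abb Cb Eb
F♭7♭5: Fb Ab Cbb Ebb
Common to both → Fb.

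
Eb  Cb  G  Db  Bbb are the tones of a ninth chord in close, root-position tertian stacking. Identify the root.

Arranged so that each adjacent pair is a third by letter name: Cb – Eb – G – Bbb – Db.
The bottom of that stack, Cb, is the root (this is Cb dominant ninth sharp five).

Cb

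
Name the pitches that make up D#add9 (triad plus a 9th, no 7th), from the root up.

Root D#, quality added-ninth:
Root: D#
Major 3rd (3rd): F##
Perfect 5th (5th): A#
Major 9th (9th): E#

D#  F##  A#  E#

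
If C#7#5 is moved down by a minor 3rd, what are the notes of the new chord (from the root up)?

Transposed root: C# → A# (minor 3rd down). So we spell A# augmented seventh:
- root: A#
- major 3rd: C##
- augmented 5th: E##
- minor 7th: G#

A# C## E## G#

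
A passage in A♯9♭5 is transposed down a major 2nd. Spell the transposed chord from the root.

Transposed root: A# → G# (major 2nd down). So we spell G# dominant ninth flat five:
Root: G#
Major 3rd (3rd): B#
Diminished 5th (5th): D
Minor 7th (7th): F#
Major 9th (9th): A#

G#, B#, D, F#, A#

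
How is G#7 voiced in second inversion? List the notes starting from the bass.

D#  F#  G#  B#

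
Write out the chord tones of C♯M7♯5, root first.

C#, E#, G##, B#

C♯M7♯5 is an augmented major seventh built on C#.
root → C#
3rd (major 3rd) → E#
5th (augmented 5th) → G##
7th (major 7th) → B#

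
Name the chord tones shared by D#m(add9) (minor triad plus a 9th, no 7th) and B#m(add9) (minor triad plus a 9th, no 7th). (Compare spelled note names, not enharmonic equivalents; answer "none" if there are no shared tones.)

D#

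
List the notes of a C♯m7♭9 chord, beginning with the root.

Root C#, quality minor seventh flat nine:
root → C#
3rd (minor 3rd) → E
5th (perfect 5th) → G#
7th (minor 7th) → B
9th (minor 9th) → D

C# E G# B D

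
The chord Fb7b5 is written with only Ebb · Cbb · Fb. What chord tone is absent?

Ab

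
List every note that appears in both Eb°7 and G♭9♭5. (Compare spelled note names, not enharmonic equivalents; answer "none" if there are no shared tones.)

Eb°7 = Eb, Gb, Bbb, Dbb.
G♭9♭5 = Gb, Bb, Dbb, Fb, Ab.
Shared: Gb, Dbb.

Gb, Dbb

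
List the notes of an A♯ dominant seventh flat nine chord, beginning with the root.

A#, C##, E#, G#, B

A♯ dominant seventh flat nine: dominant seventh flat nine on A#.
root → A#
3rd (major 3rd) → C##
5th (perfect 5th) → E#
7th (minor 7th) → G#
9th (minor 9th) → B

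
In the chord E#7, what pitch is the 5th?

B#

E#7 is built on E#; its 5th is a perfect 5th above the root.
A fifth above E uses the letter B, and the perfect 5th above E# is B#.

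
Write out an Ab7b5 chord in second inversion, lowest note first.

In root position, Ab7b5 is Ab–C–Ebb–Gb.
Second inversion puts the fifth (Ebb) in the bass.

Ebb, Gb, Ab, C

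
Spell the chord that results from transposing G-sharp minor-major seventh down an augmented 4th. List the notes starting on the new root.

D F A C-sharp

G-sharp down an augmented 4th → D. New chord: D minor-major seventh.
Root: D
Minor 3rd (3rd): F
Perfect 5th (5th): A
Major 7th (7th): C-sharp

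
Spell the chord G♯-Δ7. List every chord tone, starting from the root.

G# B D# F##

G♯-Δ7: minor-major seventh on G#.
Root: G#
Minor 3rd (3rd): B
Perfect 5th (5th): D#
Major 7th (7th): F##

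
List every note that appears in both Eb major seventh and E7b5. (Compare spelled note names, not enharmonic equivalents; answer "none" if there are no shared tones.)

Eb major seventh = E♭, G, B♭, D.
E7b5 = E, G♯, B♭, D.
Shared: B♭, D.

B♭ D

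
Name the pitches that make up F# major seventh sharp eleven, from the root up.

F# major seventh sharp eleven is a major seventh sharp eleven built on F♯.
root → F♯
3rd (major 3rd) → A♯
5th (perfect 5th) → C♯
7th (major 7th) → E♯
11th (augmented 11th) → B♯

F♯, A♯, C♯, E♯, B♯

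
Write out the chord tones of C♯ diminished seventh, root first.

C♯ diminished seventh is a diminished seventh built on C#.
C# — root
E — minor 3rd
G — diminished 5th
Bb — diminished 7th

C#, E, G, Bb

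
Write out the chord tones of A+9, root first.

A+9 is a dominant ninth sharp five built on A.
- root: A
- major 3rd: C#
- augmented 5th: E#
- minor 7th: G
- major 9th: B

A – C# – E# – G – B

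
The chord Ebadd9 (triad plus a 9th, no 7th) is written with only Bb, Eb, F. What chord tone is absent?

Ebadd9 = Eb, G, Bb, F. The voicing lacks the 3rd (major 3rd), G.

G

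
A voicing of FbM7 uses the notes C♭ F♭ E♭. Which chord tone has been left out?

A♭

FbM7 = F♭, A♭, C♭, E♭. The voicing lacks the 3rd (major 3rd), A♭.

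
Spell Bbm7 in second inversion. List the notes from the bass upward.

In root position, Bbm7 is Bb–Db–F–Ab.
Second inversion puts the fifth (F) in the bass.

F – Ab – Bb – Db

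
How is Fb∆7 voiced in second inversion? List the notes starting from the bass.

In root position, Fb∆7 is F♭–A♭–C♭–E♭.
Second inversion puts the fifth (C♭) in the bass.

C♭ – E♭ – F♭ – A♭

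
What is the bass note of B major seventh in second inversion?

F-sharp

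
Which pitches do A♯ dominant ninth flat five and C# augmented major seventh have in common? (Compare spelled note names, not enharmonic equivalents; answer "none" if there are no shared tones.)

A♯ dominant ninth flat five: A-sharp C-double-sharp E G-sharp B-sharp
C# augmented major seventh: C-sharp E-sharp G-double-sharp B-sharp
Common to both → B-sharp.

B-sharp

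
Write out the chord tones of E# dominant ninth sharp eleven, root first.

E♯ – G𝄪 – B♯ – D♯ – F𝄪 – A𝄪

E# dominant ninth sharp eleven: dominant ninth sharp eleven on E♯.
- root: E♯
- major 3rd: G𝄪
- perfect 5th: B♯
- minor 7th: D♯
- major 9th: F𝄪
- augmented 11th: A𝄪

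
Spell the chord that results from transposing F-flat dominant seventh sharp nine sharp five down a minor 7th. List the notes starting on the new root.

G-flat, B-flat, D, F-flat, A

F-flat down a minor 7th → G-flat. New chord: G-flat dominant seventh sharp nine sharp five.
root → G-flat
3rd (major 3rd) → B-flat
5th (augmented 5th) → D
7th (minor 7th) → F-flat
9th (augmented 9th) → A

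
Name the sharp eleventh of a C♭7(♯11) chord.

F

C♭7(♯11) is built on C♭; its 11th is an augmented 11th above the root.
A fourth above C uses the letter F, and the augmented 11th above C♭ is F.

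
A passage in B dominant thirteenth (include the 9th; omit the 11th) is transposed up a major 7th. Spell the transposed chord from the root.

Transposed root: B → A# (major 7th up). So we spell A# dominant thirteenth:
- root: A#
- major 3rd: C##
- perfect 5th: E#
- minor 7th: G#
- major 9th: B#
- major 13th: F##

A#  C##  E#  G#  B#  F##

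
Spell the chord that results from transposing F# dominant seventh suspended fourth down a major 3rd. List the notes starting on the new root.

A major 3rd down from F-sharp is D, so the new chord is D dominant seventh suspended fourth.
- root: D
- perfect 4th: G
- perfect 5th: A
- minor 7th: C

D, G, A, C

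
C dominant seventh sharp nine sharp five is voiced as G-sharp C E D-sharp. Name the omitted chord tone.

B-flat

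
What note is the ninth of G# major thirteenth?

A#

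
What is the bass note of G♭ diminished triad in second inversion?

D-double-flat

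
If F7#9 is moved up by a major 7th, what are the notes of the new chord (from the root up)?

F up a major 7th → E. New chord: E dominant seventh sharp nine.
E — root
G# — major 3rd
B — perfect 5th
D — minor 7th
F## — augmented 9th

E  G#  B  D  F##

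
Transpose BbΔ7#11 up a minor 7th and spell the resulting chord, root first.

Ab – C – Eb – G – D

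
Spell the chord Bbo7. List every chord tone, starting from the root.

Bb, Db, Fb, Abb

Bbo7 is a diminished seventh built on Bb.
- root: Bb
- minor 3rd: Db
- diminished 5th: Fb
- diminished 7th: Abb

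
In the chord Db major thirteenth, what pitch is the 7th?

C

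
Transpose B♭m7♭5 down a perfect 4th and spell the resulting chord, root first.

F, A♭, C♭, E♭

A perfect 4th down from B♭ is F, so the new chord is F half-diminished seventh.
root → F
3rd (minor 3rd) → A♭
5th (diminished 5th) → C♭
7th (minor 7th) → E♭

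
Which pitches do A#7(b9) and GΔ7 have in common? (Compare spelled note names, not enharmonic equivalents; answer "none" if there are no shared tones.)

A#7(b9): A# C## E# G# B
GΔ7: G B D F#
Common to both → B.

B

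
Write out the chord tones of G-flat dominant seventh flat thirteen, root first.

G-flat dominant seventh flat thirteen is a dominant seventh flat thirteen built on Gb.
Root: Gb
Major 3rd (3rd): Bb
Perfect 5th (5th): Db
Minor 7th (7th): Fb
Minor 13th (13th): Ebb

Gb – Bb – Db – Fb – Ebb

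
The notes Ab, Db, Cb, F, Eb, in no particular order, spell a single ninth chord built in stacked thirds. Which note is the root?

Stacking in thirds gives Db – F – Ab – Cb – Eb, so Db is the root — Db dominant ninth.

Db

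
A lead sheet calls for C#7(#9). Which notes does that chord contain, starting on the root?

C# – E# – G# – B – D##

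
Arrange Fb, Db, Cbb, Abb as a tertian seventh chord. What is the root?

Stacking in thirds gives Db – Fb – Abb – Cbb, so Db is the root — Db diminished seventh.

Db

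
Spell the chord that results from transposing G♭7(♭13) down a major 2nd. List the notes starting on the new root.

Gb down a major 2nd → Fb. New chord: Fb dominant seventh flat thirteen.
root → Fb
3rd (major 3rd) → Ab
5th (perfect 5th) → Cb
7th (minor 7th) → Ebb
13th (minor 13th) → Dbb

Fb Ab Cb Ebb Dbb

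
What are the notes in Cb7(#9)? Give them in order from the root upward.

Cb7(#9): dominant seventh sharp nine on Cb.
root → Cb
3rd (major 3rd) → Eb
5th (perfect 5th) → Gb
7th (minor 7th) → Bbb
9th (augmented 9th) → D

Cb – Eb – Gb – Bbb – D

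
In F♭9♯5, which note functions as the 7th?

E𝄫

Root of F♭9♯5 = F♭. The 7th is a minor 7th: F♭ up a minor 7th → E𝄫.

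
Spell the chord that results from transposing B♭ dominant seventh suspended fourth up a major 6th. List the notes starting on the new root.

G – C – D – F

Bb up a major 6th → G. New chord: G dominant seventh suspended fourth.
Root: G
Perfect 4th (4th): C
Perfect 5th (5th): D
Minor 7th (7th): F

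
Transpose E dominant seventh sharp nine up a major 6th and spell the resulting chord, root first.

A major 6th up from E is C#, so the new chord is C# dominant seventh sharp nine.
C# — root
E# — major 3rd
G# — perfect 5th
B — minor 7th
D## — augmented 9th

C#  E#  G#  B  D##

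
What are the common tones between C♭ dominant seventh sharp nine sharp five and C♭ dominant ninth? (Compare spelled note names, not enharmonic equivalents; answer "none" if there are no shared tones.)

C♭ dominant seventh sharp nine sharp five = C-flat, E-flat, G, B-double-flat, D.
C♭ dominant ninth = C-flat, E-flat, G-flat, B-double-flat, D-flat.
Shared: C-flat, E-flat, B-double-flat.

C-flat, E-flat, B-double-flat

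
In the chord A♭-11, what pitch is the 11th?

Db

A♭-11 is built on Ab; its 11th is a perfect 11th above the root.
A fourth above A uses the letter D, and the perfect 11th above Ab is Db.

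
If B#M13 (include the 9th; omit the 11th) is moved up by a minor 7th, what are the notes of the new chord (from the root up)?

A#, C##, E#, G##, B#, F##

A minor 7th up from B# is A#, so the new chord is A# major thirteenth.
Root: A#
Major 3rd (3rd): C##
Perfect 5th (5th): E#
Major 7th (7th): G##
Major 9th (9th): B#
Major 13th (13th): F##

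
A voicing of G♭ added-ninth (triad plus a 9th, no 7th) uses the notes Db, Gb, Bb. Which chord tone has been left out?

Ab

G♭ added-ninth = Gb, Bb, Db, Ab. The voicing lacks the 9th (major 9th), Ab.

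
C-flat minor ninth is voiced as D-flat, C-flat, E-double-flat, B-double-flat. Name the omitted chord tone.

C-flat minor ninth = C-flat, E-double-flat, G-flat, B-double-flat, D-flat. The voicing lacks the 5th (perfect 5th), G-flat.

G-flat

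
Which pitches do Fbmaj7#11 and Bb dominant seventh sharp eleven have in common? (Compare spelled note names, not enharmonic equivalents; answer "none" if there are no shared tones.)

Fbmaj7#11: F♭ A♭ C♭ E♭ B♭
Bb dominant seventh sharp eleven: B♭ D F A♭ E
Common to both → A♭, B♭.

A♭  B♭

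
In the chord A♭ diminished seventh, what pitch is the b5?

A♭ diminished seventh is built on Ab; its 5th is a diminished 5th above the root.
A fifth above A uses the letter E, and the diminished 5th above Ab is Ebb.

Ebb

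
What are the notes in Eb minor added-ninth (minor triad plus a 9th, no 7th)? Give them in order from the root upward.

Eb minor added-ninth: minor added-ninth on E♭.
- root: E♭
- minor 3rd: G♭
- perfect 5th: B♭
- major 9th: F

E♭, G♭, B♭, F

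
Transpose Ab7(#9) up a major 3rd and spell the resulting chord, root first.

C, E, G, Bb, D#

Ab up a major 3rd → C. New chord: C dominant seventh sharp nine.
root → C
3rd (major 3rd) → E
5th (perfect 5th) → G
7th (minor 7th) → Bb
9th (augmented 9th) → D#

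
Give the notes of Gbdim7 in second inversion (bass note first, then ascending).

D𝄫 – F𝄫 – G♭ – B𝄫

Gbdim7 = G♭–B𝄫–D𝄫–F𝄫; second inversion → fifth (D𝄫) lowest.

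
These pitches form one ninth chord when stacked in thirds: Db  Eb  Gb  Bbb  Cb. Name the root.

Arranged so that each adjacent pair is a third by letter name: Cb – Eb – Gb – Bbb – Db.
The bottom of that stack, Cb, is the root (this is Cb dominant ninth).

Cb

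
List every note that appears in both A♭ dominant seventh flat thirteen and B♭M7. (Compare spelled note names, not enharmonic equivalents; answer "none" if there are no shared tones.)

none

A♭ dominant seventh flat thirteen: Ab C Eb Gb Fb
B♭M7: Bb D F A
Common to both → none.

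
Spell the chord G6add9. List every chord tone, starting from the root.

G – B – D – E – A

Root G, quality six-nine:
Root: G
Major 3rd (3rd): B
Perfect 5th (5th): D
Major 6th (6th): E
Major 9th (9th): A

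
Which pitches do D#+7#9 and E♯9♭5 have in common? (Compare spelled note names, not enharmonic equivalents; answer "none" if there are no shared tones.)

D#+7#9 = D♯, F𝄪, A𝄪, C♯, E𝄪.
E♯9♭5 = E♯, G𝄪, B, D♯, F𝄪.
Shared: D♯, F𝄪.

D♯, F𝄪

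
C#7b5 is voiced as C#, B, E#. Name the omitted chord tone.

C#7b5 = C#, E#, G, B. The voicing lacks the 5th (diminished 5th), G.

G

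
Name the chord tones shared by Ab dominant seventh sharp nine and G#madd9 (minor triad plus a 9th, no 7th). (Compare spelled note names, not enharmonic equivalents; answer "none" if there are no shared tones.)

Ab dominant seventh sharp nine = Ab, C, Eb, Gb, B.
G#madd9 = G#, B, D#, A#.
Shared: B.

B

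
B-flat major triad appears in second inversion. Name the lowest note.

B-flat major triad = Bb–D–F. Second inversion → fifth in the bass = F.

F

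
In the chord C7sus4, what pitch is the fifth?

G

Root of C7sus4 = C. The 5th is a perfect 5th: C up a perfect 5th → G.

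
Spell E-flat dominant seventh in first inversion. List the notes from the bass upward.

G, B-flat, D-flat, E-flat

In root position, E-flat dominant seventh is E-flat–G–B-flat–D-flat.
First inversion puts the third (G) in the bass.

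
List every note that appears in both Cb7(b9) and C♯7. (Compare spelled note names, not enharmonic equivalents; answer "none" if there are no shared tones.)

Cb7(b9) = C♭, E♭, G♭, B𝄫, D𝄫.
C♯7 = C♯, E♯, G♯, B.
Shared: none.

none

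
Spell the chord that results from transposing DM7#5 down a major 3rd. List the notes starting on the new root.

A major 3rd down from D is Bb, so the new chord is Bb augmented major seventh.
Bb — root
D — major 3rd
F# — augmented 5th
A — major 7th

Bb, D, F#, A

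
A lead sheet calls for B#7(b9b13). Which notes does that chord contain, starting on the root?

B♯, D𝄪, F𝄪, A♯, C♯, G♯

B#7(b9b13): dominant seventh flat nine flat thirteen on B♯.
Root: B♯
Major 3rd (3rd): D𝄪
Perfect 5th (5th): F𝄪
Minor 7th (7th): A♯
Minor 9th (9th): C♯
Minor 13th (13th): G♯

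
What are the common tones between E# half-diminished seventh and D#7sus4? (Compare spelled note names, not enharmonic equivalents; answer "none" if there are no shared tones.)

E# half-diminished seventh: E♯ G♯ B D♯
D#7sus4: D♯ G♯ A♯ C♯
Common to both → G♯, D♯.

G♯, D♯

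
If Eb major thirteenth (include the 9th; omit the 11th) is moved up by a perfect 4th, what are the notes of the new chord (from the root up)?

Transposed root: Eb → Ab (perfect 4th up). So we spell Ab major thirteenth:
Root: Ab
Major 3rd (3rd): C
Perfect 5th (5th): Eb
Major 7th (7th): G
Major 9th (9th): Bb
Major 13th (13th): F

Ab, C, Eb, G, Bb, F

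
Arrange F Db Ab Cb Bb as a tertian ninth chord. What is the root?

Arranged so that each adjacent pair is a third by letter name: Bb – Db – F – Ab – Cb.
The bottom of that stack, Bb, is the root (this is Bb minor seventh flat nine).

Bb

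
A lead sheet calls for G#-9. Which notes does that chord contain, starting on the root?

G♯, B, D♯, F♯, A♯

G#-9: minor ninth on G♯.
root → G♯
3rd (minor 3rd) → B
5th (perfect 5th) → D♯
7th (minor 7th) → F♯
9th (major 9th) → A♯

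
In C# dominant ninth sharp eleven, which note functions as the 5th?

G#

Root of C# dominant ninth sharp eleven = C#. The 5th is a perfect 5th: C# up a perfect 5th → G#.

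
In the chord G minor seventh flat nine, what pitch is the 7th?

G minor seventh flat nine is built on G; its 7th is a minor 7th above the root.
A seventh above G uses the letter F, and the minor 7th above G is F.

F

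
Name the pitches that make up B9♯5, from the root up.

Root B, quality dominant ninth sharp five:
Root: B
Major 3rd (3rd): D♯
Augmented 5th (5th): F𝄪
Minor 7th (7th): A
Major 9th (9th): C♯

B – D♯ – F𝄪 – A – C♯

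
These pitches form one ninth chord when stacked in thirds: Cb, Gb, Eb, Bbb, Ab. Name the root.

Stacking in thirds gives Ab – Cb – Eb – Gb – Bbb, so Ab is the root — Ab minor seventh flat nine.

Ab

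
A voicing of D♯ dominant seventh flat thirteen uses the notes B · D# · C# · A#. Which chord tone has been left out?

F##

The full D♯ dominant seventh flat thirteen chord is D#, F##, A#, C#, B.
Comparing with the voicing, the major 3rd (3rd) — F## — is absent.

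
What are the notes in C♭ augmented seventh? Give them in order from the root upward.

C-flat – E-flat – G – B-double-flat

C♭ augmented seventh is an augmented seventh built on C-flat.
root → C-flat
3rd (major 3rd) → E-flat
5th (augmented 5th) → G
7th (minor 7th) → B-double-flat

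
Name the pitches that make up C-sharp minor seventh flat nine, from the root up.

C-sharp minor seventh flat nine is a minor seventh flat nine built on C-sharp.
Root: C-sharp
Minor 3rd (3rd): E
Perfect 5th (5th): G-sharp
Minor 7th (7th): B
Minor 9th (9th): D

C-sharp – E – G-sharp – B – D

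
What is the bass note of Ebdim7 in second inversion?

Ebdim7 in root position is Eb–Gb–Bbb–Dbb.
Second inversion places the fifth in the bass, which is Bbb.

Bbb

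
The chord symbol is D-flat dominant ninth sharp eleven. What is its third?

F

D-flat dominant ninth sharp eleven is built on D-flat; its 3rd is a major 3rd above the root.
A third above D uses the letter F, and the major 3rd above D-flat is F.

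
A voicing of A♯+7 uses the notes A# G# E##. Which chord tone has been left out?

C##

A♯+7 = A#, C##, E##, G#. The voicing lacks the 3rd (major 3rd), C##.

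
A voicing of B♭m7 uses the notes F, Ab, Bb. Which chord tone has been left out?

B♭m7 = Bb, Db, F, Ab. The voicing lacks the 3rd (minor 3rd), Db.

Db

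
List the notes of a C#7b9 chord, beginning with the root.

C# E# G# B D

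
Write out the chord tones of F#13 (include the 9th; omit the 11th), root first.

Root F#, quality dominant thirteenth:
Root: F#
Major 3rd (3rd): A#
Perfect 5th (5th): C#
Minor 7th (7th): E
Major 9th (9th): G#
Major 13th (13th): D#

F#, A#, C#, E, G#, D#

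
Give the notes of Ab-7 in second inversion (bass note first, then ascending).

Eb Gb Ab Cb

In root position, Ab-7 is Ab–Cb–Eb–Gb.
Second inversion puts the fifth (Eb) in the bass.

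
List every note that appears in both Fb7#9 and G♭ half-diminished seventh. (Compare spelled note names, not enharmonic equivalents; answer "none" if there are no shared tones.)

Fb

Fb7#9: Fb Ab Cb Ebb G
G♭ half-diminished seventh: Gb Bbb Dbb Fb
Common to both → Fb.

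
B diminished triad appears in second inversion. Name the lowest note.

B diminished triad = B–D–F. Second inversion → fifth in the bass = F.

F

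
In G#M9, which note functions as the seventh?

Root of G#M9 = G♯. The 7th is a major 7th: G♯ up a major 7th → F𝄪.

F𝄪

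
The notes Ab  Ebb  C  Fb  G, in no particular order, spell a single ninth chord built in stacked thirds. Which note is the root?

Fb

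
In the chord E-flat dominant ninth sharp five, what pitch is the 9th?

F

Root of E-flat dominant ninth sharp five = Eb. The 9th is a major 9th: Eb up a major 9th → F.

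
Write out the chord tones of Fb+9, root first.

Fb – Ab – C – Ebb – Gb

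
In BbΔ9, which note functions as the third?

BbΔ9 is built on B♭; its 3rd is a major 3rd above the root.
A third above B uses the letter D, and the major 3rd above B♭ is D.

D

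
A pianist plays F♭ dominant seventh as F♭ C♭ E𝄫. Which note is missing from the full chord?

A♭

F♭ dominant seventh = F♭, A♭, C♭, E𝄫. The voicing lacks the 3rd (major 3rd), A♭.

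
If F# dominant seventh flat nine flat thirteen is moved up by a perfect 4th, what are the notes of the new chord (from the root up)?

A perfect 4th up from F# is B, so the new chord is B dominant seventh flat nine flat thirteen.
- root: B
- major 3rd: D#
- perfect 5th: F#
- minor 7th: A
- minor 9th: C
- minor 13th: G

B, D#, F#, A, C, G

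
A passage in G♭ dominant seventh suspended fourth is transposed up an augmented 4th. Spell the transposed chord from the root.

C, F, G, B-flat

An augmented 4th up from G-flat is C, so the new chord is C dominant seventh suspended fourth.
Root: C
Perfect 4th (4th): F
Perfect 5th (5th): G
Minor 7th (7th): B-flat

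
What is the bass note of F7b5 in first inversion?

F7b5 in root position is F–A–C♭–E♭.
First inversion places the third in the bass, which is A.

A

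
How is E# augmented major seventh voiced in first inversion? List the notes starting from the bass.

G##  B##  D##  E#

In root position, E# augmented major seventh is E#–G##–B##–D##.
First inversion puts the third (G##) in the bass.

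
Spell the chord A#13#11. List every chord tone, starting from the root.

A#13#11 is a dominant thirteenth sharp eleven built on A#.
Root: A#
Major 3rd (3rd): C##
Perfect 5th (5th): E#
Minor 7th (7th): G#
Major 9th (9th): B#
Augmented 11th (11th): D##
Major 13th (13th): F##

A#, C##, E#, G#, B#, D##, F##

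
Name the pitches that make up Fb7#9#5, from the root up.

Fb Ab C Ebb G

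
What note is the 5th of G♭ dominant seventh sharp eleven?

D-flat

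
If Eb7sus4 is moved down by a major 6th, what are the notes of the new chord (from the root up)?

A major 6th down from Eb is Gb, so the new chord is Gb dominant seventh suspended fourth.
Gb — root
Cb — perfect 4th
Db — perfect 5th
Fb — minor 7th

Gb, Cb, Db, Fb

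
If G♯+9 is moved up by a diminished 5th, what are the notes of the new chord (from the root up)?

A diminished 5th up from G# is D, so the new chord is D dominant ninth sharp five.
Root: D
Major 3rd (3rd): F#
Augmented 5th (5th): A#
Minor 7th (7th): C
Major 9th (9th): E

D, F#, A#, C, E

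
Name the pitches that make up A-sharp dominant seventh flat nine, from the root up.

A-sharp dominant seventh flat nine is a dominant seventh flat nine built on A♯.
root → A♯
3rd (major 3rd) → C𝄪
5th (perfect 5th) → E♯
7th (minor 7th) → G♯
9th (minor 9th) → B

A♯, C𝄪, E♯, G♯, B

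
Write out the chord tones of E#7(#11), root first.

E# – G## – B# – D# – A##

E#7(#11) is a dominant seventh sharp eleven built on E#.
root → E#
3rd (major 3rd) → G##
5th (perfect 5th) → B#
7th (minor 7th) → D#
11th (augmented 11th) → A##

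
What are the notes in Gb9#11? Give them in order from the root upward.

Gb9#11: dominant ninth sharp eleven on Gb.
Gb — root
Bb — major 3rd
Db — perfect 5th
Fb — minor 7th
Ab — major 9th
C — augmented 11th

Gb Bb Db Fb Ab C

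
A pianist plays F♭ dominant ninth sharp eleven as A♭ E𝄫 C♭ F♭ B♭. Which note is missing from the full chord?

G♭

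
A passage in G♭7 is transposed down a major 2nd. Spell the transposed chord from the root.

Fb, Ab, Cb, Ebb

A major 2nd down from Gb is Fb, so the new chord is Fb dominant seventh.
Root: Fb
Major 3rd (3rd): Ab
Perfect 5th (5th): Cb
Minor 7th (7th): Ebb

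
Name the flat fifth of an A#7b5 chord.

E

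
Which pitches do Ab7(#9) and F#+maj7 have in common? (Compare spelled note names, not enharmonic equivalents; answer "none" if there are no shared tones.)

none

Ab7(#9): Ab C Eb Gb B
F#+maj7: F# A# C## E#
Common to both → none.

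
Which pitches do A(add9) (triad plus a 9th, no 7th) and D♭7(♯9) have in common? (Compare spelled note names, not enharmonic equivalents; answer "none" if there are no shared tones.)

A(add9) = A, C#, E, B.
D♭7(♯9) = Db, F, Ab, Cb, E.
Shared: E.

E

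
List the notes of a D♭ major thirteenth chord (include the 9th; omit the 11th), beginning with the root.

D♭ major thirteenth is a major thirteenth built on D-flat.
- root: D-flat
- major 3rd: F
- perfect 5th: A-flat
- major 7th: C
- major 9th: E-flat
- major 13th: B-flat

D-flat F A-flat C E-flat B-flat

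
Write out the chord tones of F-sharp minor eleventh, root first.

F-sharp A C-sharp E G-sharp B

F-sharp minor eleventh: minor eleventh on F-sharp.
Root: F-sharp
Minor 3rd (3rd): A
Perfect 5th (5th): C-sharp
Minor 7th (7th): E
Major 9th (9th): G-sharp
Perfect 11th (11th): B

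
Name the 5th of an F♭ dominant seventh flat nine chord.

C-flat

F♭ dominant seventh flat nine is built on F-flat; its 5th is a perfect 5th above the root.
A fifth above F uses the letter C, and the perfect 5th above F-flat is C-flat.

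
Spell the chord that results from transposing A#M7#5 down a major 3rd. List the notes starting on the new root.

A# down a major 3rd → F#. New chord: F# augmented major seventh.
- root: F#
- major 3rd: A#
- augmented 5th: C##
- major 7th: E#

F# A# C## E#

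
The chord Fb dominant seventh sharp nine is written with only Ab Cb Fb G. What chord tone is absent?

Ebb

Fb dominant seventh sharp nine = Fb, Ab, Cb, Ebb, G. The voicing lacks the 7th (minor 7th), Ebb.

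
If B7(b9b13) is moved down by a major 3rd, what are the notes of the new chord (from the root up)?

A major 3rd down from B is G, so the new chord is G dominant seventh flat nine flat thirteen.
Root: G
Major 3rd (3rd): B
Perfect 5th (5th): D
Minor 7th (7th): F
Minor 9th (9th): Ab
Minor 13th (13th): Eb

G B D F Ab Eb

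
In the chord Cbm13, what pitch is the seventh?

Root of Cbm13 = Cb. The 7th is a minor 7th: Cb up a minor 7th → Bbb.

Bbb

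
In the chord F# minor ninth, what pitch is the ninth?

G-sharp

Root of F# minor ninth = F-sharp. The 9th is a major 9th: F-sharp up a major 9th → G-sharp.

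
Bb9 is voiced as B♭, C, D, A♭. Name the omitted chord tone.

Bb9 = B♭, D, F, A♭, C. The voicing lacks the 5th (perfect 5th), F.

F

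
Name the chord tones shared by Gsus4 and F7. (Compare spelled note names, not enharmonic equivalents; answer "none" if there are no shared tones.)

C

Gsus4 = G, C, D.
F7 = F, A, C, Eb.
Shared: C.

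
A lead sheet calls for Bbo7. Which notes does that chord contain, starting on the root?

Bbo7: diminished seventh on Bb.
Root: Bb
Minor 3rd (3rd): Db
Diminished 5th (5th): Fb
Diminished 7th (7th): Abb

Bb – Db – Fb – Abb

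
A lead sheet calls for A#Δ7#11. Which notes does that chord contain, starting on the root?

Root A♯, quality major seventh sharp eleven:
A♯ — root
C𝄪 — major 3rd
E♯ — perfect 5th
G𝄪 — major 7th
D𝄪 — augmented 11th

A♯, C𝄪, E♯, G𝄪, D𝄪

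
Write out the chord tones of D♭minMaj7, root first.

Db  Fb  Ab  C

D♭minMaj7 is a minor-major seventh built on Db.
root → Db
3rd (minor 3rd) → Fb
5th (perfect 5th) → Ab
7th (major 7th) → C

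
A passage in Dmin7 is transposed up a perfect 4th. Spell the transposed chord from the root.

Transposed root: D → G (perfect 4th up). So we spell G minor seventh:
Root: G
Minor 3rd (3rd): Bb
Perfect 5th (5th): D
Minor 7th (7th): F

G – Bb – D – F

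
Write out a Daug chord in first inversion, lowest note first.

In root position, Daug is D–F#–A#.
First inversion puts the third (F#) in the bass.

F#, A#, D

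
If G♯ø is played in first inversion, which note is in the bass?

B

G♯ø = G#–B–D–F#. First inversion → third in the bass = B.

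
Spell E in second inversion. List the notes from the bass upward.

B  E  G#

In root position, E is E–G#–B.
Second inversion puts the fifth (B) in the bass.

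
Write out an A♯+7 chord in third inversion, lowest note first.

G♯, A♯, C𝄪, E𝄪

A♯+7 = A♯–C𝄪–E𝄪–G♯; third inversion → seventh (G♯) lowest.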